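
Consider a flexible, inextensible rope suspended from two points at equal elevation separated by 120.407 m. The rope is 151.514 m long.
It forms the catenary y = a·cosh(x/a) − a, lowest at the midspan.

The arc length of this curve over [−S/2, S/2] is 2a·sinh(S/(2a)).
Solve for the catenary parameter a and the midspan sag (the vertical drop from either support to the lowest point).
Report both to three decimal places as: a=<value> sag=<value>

seed: a₀ = √(S³/(24(L−S))) = √(120.407³/(24·31.107)) = 48.355170
iter 1: u=1.245027  f(a)=+2.502e+00  f'(a)=-1.497e+00  a ← 48.355170 − (+2.502e+00/-1.497e+00) = 50.025969
iter 2: u=1.203445  f(a)=+1.355e-01  f'(a)=-1.339e+00  a ← 50.025969 − (+1.355e-01/-1.339e+00) = 50.127164
iter 3: u=1.201015  f(a)=+4.480e-04  f'(a)=-1.330e+00  a ← 50.127164 − (+4.480e-04/-1.330e+00) = 50.127501
iter 4: u=1.201007  f(a)=+4.932e-09  f'(a)=-1.330e+00  a ← 50.127501 − (+4.932e-09/-1.330e+00) = 50.127501
iter 5: u=1.201007  f(a)=+2.842e-14  f'(a)=-1.330e+00  a ← 50.127501 − (+2.842e-14/-1.330e+00) = 50.127501
converged: |Δa| < 1e-12 after 5 iterations
sag = a·(cosh(S/(2a)) − 1) = 50.127501·(cosh(1.201007) − 1) = 40.712410
T_max/T_min = cosh(S/(2a)) = 1.812177

a=50.128 sag=40.712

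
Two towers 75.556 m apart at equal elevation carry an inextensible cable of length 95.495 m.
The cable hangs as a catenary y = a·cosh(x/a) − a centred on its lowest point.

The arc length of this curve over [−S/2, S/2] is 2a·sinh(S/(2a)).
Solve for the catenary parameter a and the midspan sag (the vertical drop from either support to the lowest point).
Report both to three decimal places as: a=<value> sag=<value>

a=31.145 sag=25.862

seed: a₀ = √(S³/(24(L−S))) = √(75.556³/(24·19.939)) = 30.022450
iter 1: u=1.258325  f(a)=+1.639e+00  f'(a)=-1.551e+00  a ← 30.022450 − (+1.639e+00/-1.551e+00) = 31.079551
iter 2: u=1.215526  f(a)=+9.057e-02  f'(a)=-1.384e+00  a ← 31.079551 − (+9.057e-02/-1.384e+00) = 31.144998
iter 3: u=1.212972  f(a)=+3.122e-04  f'(a)=-1.374e+00  a ← 31.144998 − (+3.122e-04/-1.374e+00) = 31.145225
iter 4: u=1.212963  f(a)=+3.737e-09  f'(a)=-1.374e+00  a ← 31.145225 − (+3.737e-09/-1.374e+00) = 31.145225
iter 5: u=1.212963  f(a)=+0.000e+00  f'(a)=-1.374e+00  a ← 31.145225 − (+0.000e+00/-1.374e+00) = 31.145225
converged: |Δa| < 1e-12 after 5 iterations
sag = a·(cosh(S/(2a)) − 1) = 31.145225·(cosh(1.212963) − 1) = 25.862220
T_max/T_min = cosh(S/(2a)) = 1.830375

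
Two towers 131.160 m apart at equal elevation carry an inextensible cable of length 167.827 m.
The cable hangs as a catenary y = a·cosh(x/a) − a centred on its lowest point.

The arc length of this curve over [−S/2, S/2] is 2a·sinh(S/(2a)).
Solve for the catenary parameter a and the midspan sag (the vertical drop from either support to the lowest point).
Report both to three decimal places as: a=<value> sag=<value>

seed: a₀ = √(S³/(24(L−S))) = √(131.160³/(24·36.667)) = 50.635931
iter 1: u=1.295128  f(a)=+3.201e+00  f'(a)=-1.706e+00  a ← 50.635931 − (+3.201e+00/-1.706e+00) = 52.511973
iter 2: u=1.248858  f(a)=+1.865e-01  f'(a)=-1.513e+00  a ← 52.511973 − (+1.865e-01/-1.513e+00) = 52.635259
iter 3: u=1.245933  f(a)=+7.197e-04  f'(a)=-1.501e+00  a ← 52.635259 − (+7.197e-04/-1.501e+00) = 52.635739
iter 4: u=1.245922  f(a)=+1.081e-08  f'(a)=-1.501e+00  a ← 52.635739 − (+1.081e-08/-1.501e+00) = 52.635739
iter 5: u=1.245922  f(a)=+2.842e-14  f'(a)=-1.501e+00  a ← 52.635739 − (+2.842e-14/-1.501e+00) = 52.635739
converged: |Δa| < 1e-12 after 5 iterations
sag = a·(cosh(S/(2a)) − 1) = 52.635739·(cosh(1.245922) − 1) = 46.419783
T_max/T_min = cosh(S/(2a)) = 1.881906

a=52.636 sag=46.420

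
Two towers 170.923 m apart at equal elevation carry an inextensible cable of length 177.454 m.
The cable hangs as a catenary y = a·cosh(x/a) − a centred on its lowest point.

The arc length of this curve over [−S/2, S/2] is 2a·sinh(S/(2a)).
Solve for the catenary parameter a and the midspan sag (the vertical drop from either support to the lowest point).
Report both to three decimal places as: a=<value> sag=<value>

a=179.501 sag=20.732

seed: a₀ = √(S³/(24(L−S))) = √(170.923³/(24·6.531)) = 178.486469
iter 1: u=0.478812  f(a)=+7.528e-02  f'(a)=-7.487e-02  a ← 178.486469 − (+7.528e-02/-7.487e-02) = 179.491832
iter 2: u=0.476130  f(a)=+6.408e-04  f'(a)=-7.360e-02  a ← 179.491832 − (+6.408e-04/-7.360e-02) = 179.500538
iter 3: u=0.476107  f(a)=+4.731e-08  f'(a)=-7.359e-02  a ← 179.500538 − (+4.731e-08/-7.359e-02) = 179.500539
iter 4: u=0.476107  f(a)=+2.842e-14  f'(a)=-7.359e-02  a ← 179.500539 − (+2.842e-14/-7.359e-02) = 179.500539
converged: |Δa| < 1e-12 after 4 iterations
sag = a·(cosh(S/(2a)) − 1) = 179.500539·(cosh(0.476107) − 1) = 20.731636
T_max/T_min = cosh(S/(2a)) = 1.115496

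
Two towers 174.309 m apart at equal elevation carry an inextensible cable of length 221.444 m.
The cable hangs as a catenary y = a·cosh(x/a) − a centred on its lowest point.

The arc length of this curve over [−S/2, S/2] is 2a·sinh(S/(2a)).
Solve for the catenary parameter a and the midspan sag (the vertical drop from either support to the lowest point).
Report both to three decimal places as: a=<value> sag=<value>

a=71.042 sag=60.512

seed: a₀ = √(S³/(24(L−S))) = √(174.309³/(24·47.135)) = 68.423036
iter 1: u=1.273760  f(a)=+3.975e+00  f'(a)=-1.615e+00  a ← 68.423036 − (+3.975e+00/-1.615e+00) = 70.884785
iter 2: u=1.229523  f(a)=+2.246e-01  f'(a)=-1.437e+00  a ← 70.884785 − (+2.246e-01/-1.437e+00) = 71.041088
iter 3: u=1.226818  f(a)=+8.120e-04  f'(a)=-1.426e+00  a ← 71.041088 − (+8.120e-04/-1.426e+00) = 71.041657
iter 4: u=1.226808  f(a)=+1.070e-08  f'(a)=-1.426e+00  a ← 71.041657 − (+1.070e-08/-1.426e+00) = 71.041657
iter 5: u=1.226808  f(a)=-2.842e-14  f'(a)=-1.426e+00  a ← 71.041657 − (-2.842e-14/-1.426e+00) = 71.041657
converged: |Δa| < 1e-12 after 5 iterations
sag = a·(cosh(S/(2a)) − 1) = 71.041657·(cosh(1.226808) − 1) = 60.511672
T_max/T_min = cosh(S/(2a)) = 1.851777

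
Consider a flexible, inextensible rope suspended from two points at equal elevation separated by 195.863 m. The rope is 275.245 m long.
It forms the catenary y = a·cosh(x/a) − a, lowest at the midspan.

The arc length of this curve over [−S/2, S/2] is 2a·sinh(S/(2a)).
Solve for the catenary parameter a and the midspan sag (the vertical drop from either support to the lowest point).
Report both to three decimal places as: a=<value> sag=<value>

a=66.310 sag=86.454

seed: a₀ = √(S³/(24(L−S))) = √(195.863³/(24·79.382)) = 62.800336
iter 1: u=1.559410  f(a)=+1.023e+01  f'(a)=-3.199e+00  a ← 62.800336 − (+1.023e+01/-3.199e+00) = 65.998514
iter 2: u=1.483844  f(a)=+8.334e-01  f'(a)=-2.697e+00  a ← 65.998514 − (+8.334e-01/-2.697e+00) = 66.307535
iter 3: u=1.476929  f(a)=+6.615e-03  f'(a)=-2.654e+00  a ← 66.307535 − (+6.615e-03/-2.654e+00) = 66.310028
iter 4: u=1.476873  f(a)=+4.241e-07  f'(a)=-2.654e+00  a ← 66.310028 − (+4.241e-07/-2.654e+00) = 66.310028
iter 5: u=1.476873  f(a)=+0.000e+00  f'(a)=-2.654e+00  a ← 66.310028 − (+0.000e+00/-2.654e+00) = 66.310028
converged: |Δa| < 1e-12 after 5 iterations
sag = a·(cosh(S/(2a)) − 1) = 66.310028·(cosh(1.476873) − 1) = 86.454406
T_max/T_min = cosh(S/(2a)) = 2.303791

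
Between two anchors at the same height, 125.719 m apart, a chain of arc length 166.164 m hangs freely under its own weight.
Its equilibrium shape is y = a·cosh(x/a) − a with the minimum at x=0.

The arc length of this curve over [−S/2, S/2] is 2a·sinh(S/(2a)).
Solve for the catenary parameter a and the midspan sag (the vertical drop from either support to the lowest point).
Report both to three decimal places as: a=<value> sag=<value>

a=47.284 sag=48.311

seed: a₀ = √(S³/(24(L−S))) = √(125.719³/(24·40.445)) = 45.244244
iter 1: u=1.389337  f(a)=+4.088e+00  f'(a)=-2.158e+00  a ← 45.244244 − (+4.088e+00/-2.158e+00) = 47.138817
iter 2: u=1.333498  f(a)=+2.708e-01  f'(a)=-1.880e+00  a ← 47.138817 − (+2.708e-01/-1.880e+00) = 47.282820
iter 3: u=1.329436  f(a)=+1.375e-03  f'(a)=-1.861e+00  a ← 47.282820 − (+1.375e-03/-1.861e+00) = 47.283558
iter 4: u=1.329416  f(a)=+3.582e-08  f'(a)=-1.861e+00  a ← 47.283558 − (+3.582e-08/-1.861e+00) = 47.283558
iter 5: u=1.329416  f(a)=+0.000e+00  f'(a)=-1.861e+00  a ← 47.283558 − (+0.000e+00/-1.861e+00) = 47.283558
converged: |Δa| < 1e-12 after 5 iterations
sag = a·(cosh(S/(2a)) − 1) = 47.283558·(cosh(1.329416) − 1) = 48.311178
T_max/T_min = cosh(S/(2a)) = 2.021733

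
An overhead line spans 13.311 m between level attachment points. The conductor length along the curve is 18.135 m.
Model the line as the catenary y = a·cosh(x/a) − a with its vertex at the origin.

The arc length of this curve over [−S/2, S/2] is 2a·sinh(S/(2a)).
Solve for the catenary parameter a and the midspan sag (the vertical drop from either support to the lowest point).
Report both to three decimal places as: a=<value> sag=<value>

seed: a₀ = √(S³/(24(L−S))) = √(13.311³/(24·4.824)) = 4.513430
iter 1: u=1.474599  f(a)=+5.525e-01  f'(a)=-2.640e+00  a ← 4.513430 − (+5.525e-01/-2.640e+00) = 4.722696
iter 2: u=1.409259  f(a)=+4.075e-02  f'(a)=-2.264e+00  a ← 4.722696 − (+4.075e-02/-2.264e+00) = 4.740696
iter 3: u=1.403908  f(a)=+2.607e-04  f'(a)=-2.235e+00  a ← 4.740696 − (+2.607e-04/-2.235e+00) = 4.740813
iter 4: u=1.403873  f(a)=+1.082e-08  f'(a)=-2.235e+00  a ← 4.740813 − (+1.082e-08/-2.235e+00) = 4.740813
iter 5: u=1.403873  f(a)=+0.000e+00  f'(a)=-2.235e+00  a ← 4.740813 − (+0.000e+00/-2.235e+00) = 4.740813
converged: |Δa| < 1e-12 after 5 iterations
sag = a·(cosh(S/(2a)) − 1) = 4.740813·(cosh(1.403873) − 1) = 5.491238
T_max/T_min = cosh(S/(2a)) = 2.158290

a=4.741 sag=5.491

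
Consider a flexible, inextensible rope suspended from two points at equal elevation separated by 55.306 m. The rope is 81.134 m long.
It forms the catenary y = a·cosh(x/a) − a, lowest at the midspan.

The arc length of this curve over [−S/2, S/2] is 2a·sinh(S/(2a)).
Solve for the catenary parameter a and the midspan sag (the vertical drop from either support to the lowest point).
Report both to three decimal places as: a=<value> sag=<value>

seed: a₀ = √(S³/(24(L−S))) = √(55.306³/(24·25.828)) = 16.519898
iter 1: u=1.673921  f(a)=+3.870e+00  f'(a)=-4.095e+00  a ← 16.519898 − (+3.870e+00/-4.095e+00) = 17.464747
iter 2: u=1.583361  f(a)=+3.568e-01  f'(a)=-3.372e+00  a ← 17.464747 − (+3.568e-01/-3.372e+00) = 17.570560
iter 3: u=1.573826  f(a)=+3.714e-03  f'(a)=-3.302e+00  a ← 17.570560 − (+3.714e-03/-3.302e+00) = 17.571685
iter 4: u=1.573725  f(a)=+4.117e-07  f'(a)=-3.301e+00  a ← 17.571685 − (+4.117e-07/-3.301e+00) = 17.571685
iter 5: u=1.573725  f(a)=+1.421e-14  f'(a)=-3.301e+00  a ← 17.571685 − (+1.421e-14/-3.301e+00) = 17.571685
converged: |Δa| < 1e-12 after 5 iterations
sag = a·(cosh(S/(2a)) − 1) = 17.571685·(cosh(1.573725) − 1) = 26.637427
T_max/T_min = cosh(S/(2a)) = 2.515929

a=17.572 sag=26.637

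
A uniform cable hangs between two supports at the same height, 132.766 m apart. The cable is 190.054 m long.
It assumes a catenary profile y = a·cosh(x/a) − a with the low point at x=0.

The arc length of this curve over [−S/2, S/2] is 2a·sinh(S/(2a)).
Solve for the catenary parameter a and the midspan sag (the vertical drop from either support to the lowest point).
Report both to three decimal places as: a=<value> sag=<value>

a=43.699 sag=60.894

seed: a₀ = √(S³/(24(L−S))) = √(132.766³/(24·57.288)) = 41.256545
iter 1: u=1.609030  f(a)=+7.890e+00  f'(a)=-3.566e+00  a ← 41.256545 − (+7.890e+00/-3.566e+00) = 43.469106
iter 2: u=1.527131  f(a)=+6.791e-01  f'(a)=-2.976e+00  a ← 43.469106 − (+6.791e-01/-2.976e+00) = 43.697300
iter 3: u=1.519156  f(a)=+6.079e-03  f'(a)=-2.923e+00  a ← 43.697300 − (+6.079e-03/-2.923e+00) = 43.699379
iter 4: u=1.519083  f(a)=+4.967e-07  f'(a)=-2.923e+00  a ← 43.699379 − (+4.967e-07/-2.923e+00) = 43.699380
iter 5: u=1.519083  f(a)=+0.000e+00  f'(a)=-2.923e+00  a ← 43.699380 − (+0.000e+00/-2.923e+00) = 43.699380
converged: |Δa| < 1e-12 after 5 iterations
sag = a·(cosh(S/(2a)) − 1) = 43.699380·(cosh(1.519083) − 1) = 60.893959
T_max/T_min = cosh(S/(2a)) = 2.393474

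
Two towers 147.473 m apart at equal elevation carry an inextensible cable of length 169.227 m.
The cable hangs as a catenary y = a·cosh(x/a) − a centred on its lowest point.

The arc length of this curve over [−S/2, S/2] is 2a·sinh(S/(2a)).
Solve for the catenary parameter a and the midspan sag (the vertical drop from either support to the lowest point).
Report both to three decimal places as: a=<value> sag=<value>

seed: a₀ = √(S³/(24(L−S))) = √(147.473³/(24·21.754)) = 78.377894
iter 1: u=0.940782  f(a)=+9.832e-01  f'(a)=-6.058e-01  a ← 78.377894 − (+9.832e-01/-6.058e-01) = 80.000880
iter 2: u=0.921696  f(a)=+3.137e-02  f'(a)=-5.677e-01  a ← 80.000880 − (+3.137e-02/-5.677e-01) = 80.056137
iter 3: u=0.921060  f(a)=+3.427e-05  f'(a)=-5.665e-01  a ← 80.056137 − (+3.427e-05/-5.665e-01) = 80.056198
iter 4: u=0.921059  f(a)=+4.098e-11  f'(a)=-5.665e-01  a ← 80.056198 − (+4.098e-11/-5.665e-01) = 80.056198
converged: |Δa| < 1e-12 after 4 iterations
sag = a·(cosh(S/(2a)) − 1) = 80.056198·(cosh(0.921059) − 1) = 36.427446
T_max/T_min = cosh(S/(2a)) = 1.455023

a=80.056 sag=36.427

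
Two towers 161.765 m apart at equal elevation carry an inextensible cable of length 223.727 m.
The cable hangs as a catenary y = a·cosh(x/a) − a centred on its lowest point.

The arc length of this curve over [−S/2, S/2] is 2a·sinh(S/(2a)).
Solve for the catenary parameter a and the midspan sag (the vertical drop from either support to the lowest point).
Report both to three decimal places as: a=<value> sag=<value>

a=56.183 sag=68.997

seed: a₀ = √(S³/(24(L−S))) = √(161.765³/(24·61.962)) = 53.352959
iter 1: u=1.515989  f(a)=+7.522e+00  f'(a)=-2.902e+00  a ← 53.352959 − (+7.522e+00/-2.902e+00) = 55.944879
iter 2: u=1.445753  f(a)=+5.829e-01  f'(a)=-2.468e+00  a ← 55.944879 − (+5.829e-01/-2.468e+00) = 56.181030
iter 3: u=1.439676  f(a)=+4.150e-03  f'(a)=-2.433e+00  a ← 56.181030 − (+4.150e-03/-2.433e+00) = 56.182736
iter 4: u=1.439633  f(a)=+2.137e-07  f'(a)=-2.433e+00  a ← 56.182736 − (+2.137e-07/-2.433e+00) = 56.182736
iter 5: u=1.439633  f(a)=+2.842e-14  f'(a)=-2.433e+00  a ← 56.182736 − (+2.842e-14/-2.433e+00) = 56.182736
converged: |Δa| < 1e-12 after 5 iterations
sag = a·(cosh(S/(2a)) − 1) = 56.182736·(cosh(1.439633) − 1) = 68.996905
T_max/T_min = cosh(S/(2a)) = 2.228080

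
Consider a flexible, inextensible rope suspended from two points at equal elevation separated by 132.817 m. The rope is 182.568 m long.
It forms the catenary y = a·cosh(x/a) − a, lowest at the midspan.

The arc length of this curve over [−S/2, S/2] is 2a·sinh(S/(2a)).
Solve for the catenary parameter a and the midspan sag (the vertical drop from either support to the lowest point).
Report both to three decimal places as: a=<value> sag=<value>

a=46.598 sag=55.892

seed: a₀ = √(S³/(24(L−S))) = √(132.817³/(24·49.751)) = 44.296965
iter 1: u=1.499166  f(a)=+5.899e+00  f'(a)=-2.793e+00  a ← 44.296965 − (+5.899e+00/-2.793e+00) = 46.408937
iter 2: u=1.430942  f(a)=+4.482e-01  f'(a)=-2.384e+00  a ← 46.408937 − (+4.482e-01/-2.384e+00) = 46.596946
iter 3: u=1.425169  f(a)=+3.056e-03  f'(a)=-2.351e+00  a ← 46.596946 − (+3.056e-03/-2.351e+00) = 46.598246
iter 4: u=1.425129  f(a)=+1.443e-07  f'(a)=-2.351e+00  a ← 46.598246 − (+1.443e-07/-2.351e+00) = 46.598246
iter 5: u=1.425129  f(a)=+2.842e-14  f'(a)=-2.351e+00  a ← 46.598246 − (+2.842e-14/-2.351e+00) = 46.598246
converged: |Δa| < 1e-12 after 5 iterations
sag = a·(cosh(S/(2a)) − 1) = 46.598246·(cosh(1.425129) − 1) = 55.891584
T_max/T_min = cosh(S/(2a)) = 2.199435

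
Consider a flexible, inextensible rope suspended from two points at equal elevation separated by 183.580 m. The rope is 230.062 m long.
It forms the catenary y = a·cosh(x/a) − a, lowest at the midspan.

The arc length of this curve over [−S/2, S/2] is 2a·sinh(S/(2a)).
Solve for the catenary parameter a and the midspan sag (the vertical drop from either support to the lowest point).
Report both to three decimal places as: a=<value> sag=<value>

seed: a₀ = √(S³/(24(L−S))) = √(183.580³/(24·46.482)) = 74.471487
iter 1: u=1.232552  f(a)=+3.661e+00  f'(a)=-1.449e+00  a ← 74.471487 − (+3.661e+00/-1.449e+00) = 76.998979
iter 2: u=1.192094  f(a)=+1.946e-01  f'(a)=-1.298e+00  a ← 76.998979 − (+1.946e-01/-1.298e+00) = 77.148910
iter 3: u=1.189777  f(a)=+6.185e-04  f'(a)=-1.290e+00  a ← 77.148910 − (+6.185e-04/-1.290e+00) = 77.149389
iter 4: u=1.189770  f(a)=+6.290e-09  f'(a)=-1.290e+00  a ← 77.149389 − (+6.290e-09/-1.290e+00) = 77.149389
iter 5: u=1.189770  f(a)=+0.000e+00  f'(a)=-1.290e+00  a ← 77.149389 − (+0.000e+00/-1.290e+00) = 77.149389
converged: |Δa| < 1e-12 after 5 iterations
sag = a·(cosh(S/(2a)) − 1) = 77.149389·(cosh(1.189770) − 1) = 61.357503
T_max/T_min = cosh(S/(2a)) = 1.795308

a=77.149 sag=61.358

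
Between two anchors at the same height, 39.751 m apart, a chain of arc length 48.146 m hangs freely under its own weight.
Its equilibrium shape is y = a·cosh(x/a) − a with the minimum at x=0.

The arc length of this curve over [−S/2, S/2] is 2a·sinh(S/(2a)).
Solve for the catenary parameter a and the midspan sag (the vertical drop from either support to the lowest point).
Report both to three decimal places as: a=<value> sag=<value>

a=18.191 sag=11.982

seed: a₀ = √(S³/(24(L−S))) = √(39.751³/(24·8.395)) = 17.656561
iter 1: u=1.125672  f(a)=+5.482e-01  f'(a)=-1.077e+00  a ← 17.656561 − (+5.482e-01/-1.077e+00) = 18.165581
iter 2: u=1.094130  f(a)=+2.460e-02  f'(a)=-9.823e-01  a ← 18.165581 − (+2.460e-02/-9.823e-01) = 18.190624
iter 3: u=1.092623  f(a)=+5.469e-05  f'(a)=-9.779e-01  a ← 18.190624 − (+5.469e-05/-9.779e-01) = 18.190680
iter 4: u=1.092620  f(a)=+2.716e-10  f'(a)=-9.779e-01  a ← 18.190680 − (+2.716e-10/-9.779e-01) = 18.190680
iter 5: u=1.092620  f(a)=+7.105e-15  f'(a)=-9.779e-01  a ← 18.190680 − (+7.105e-15/-9.779e-01) = 18.190680
converged: |Δa| < 1e-12 after 5 iterations
sag = a·(cosh(S/(2a)) − 1) = 18.190680·(cosh(1.092620) − 1) = 11.982324
T_max/T_min = cosh(S/(2a)) = 1.658707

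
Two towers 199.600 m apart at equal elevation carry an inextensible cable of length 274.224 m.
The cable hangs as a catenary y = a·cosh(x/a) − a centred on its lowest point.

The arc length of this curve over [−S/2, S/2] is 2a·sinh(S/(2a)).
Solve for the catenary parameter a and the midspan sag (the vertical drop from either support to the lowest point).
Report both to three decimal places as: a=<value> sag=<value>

a=70.090 sag=83.898

seed: a₀ = √(S³/(24(L−S))) = √(199.600³/(24·74.624)) = 66.634006
iter 1: u=1.497734  f(a)=+8.831e+00  f'(a)=-2.784e+00  a ← 66.634006 − (+8.831e+00/-2.784e+00) = 69.805842
iter 2: u=1.429680  f(a)=+6.697e-01  f'(a)=-2.377e+00  a ← 69.805842 − (+6.697e-01/-2.377e+00) = 70.087640
iter 3: u=1.423932  f(a)=+4.550e-03  f'(a)=-2.344e+00  a ← 70.087640 − (+4.550e-03/-2.344e+00) = 70.089581
iter 4: u=1.423892  f(a)=+2.132e-07  f'(a)=-2.344e+00  a ← 70.089581 − (+2.132e-07/-2.344e+00) = 70.089581
iter 5: u=1.423892  f(a)=+0.000e+00  f'(a)=-2.344e+00  a ← 70.089581 − (+0.000e+00/-2.344e+00) = 70.089581
converged: |Δa| < 1e-12 after 5 iterations
sag = a·(cosh(S/(2a)) − 1) = 70.089581·(cosh(1.423892) − 1) = 83.898243
T_max/T_min = cosh(S/(2a)) = 2.197014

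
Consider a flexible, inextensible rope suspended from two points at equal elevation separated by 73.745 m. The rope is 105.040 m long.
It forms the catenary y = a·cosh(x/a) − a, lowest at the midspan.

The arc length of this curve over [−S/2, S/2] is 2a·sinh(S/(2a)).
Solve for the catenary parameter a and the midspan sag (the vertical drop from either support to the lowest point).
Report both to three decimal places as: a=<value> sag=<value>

a=24.455 sag=33.479

seed: a₀ = √(S³/(24(L−S))) = √(73.745³/(24·31.295)) = 23.107649
iter 1: u=1.595684  f(a)=+4.234e+00  f'(a)=-3.464e+00  a ← 23.107649 − (+4.234e+00/-3.464e+00) = 24.330046
iter 2: u=1.515513  f(a)=+3.592e-01  f'(a)=-2.899e+00  a ← 24.330046 − (+3.592e-01/-2.899e+00) = 24.453951
iter 3: u=1.507834  f(a)=+3.114e-03  f'(a)=-2.849e+00  a ← 24.453951 − (+3.114e-03/-2.849e+00) = 24.455044
iter 4: u=1.507767  f(a)=+2.386e-07  f'(a)=-2.849e+00  a ← 24.455044 − (+2.386e-07/-2.849e+00) = 24.455044
iter 5: u=1.507767  f(a)=-2.842e-14  f'(a)=-2.849e+00  a ← 24.455044 − (-2.842e-14/-2.849e+00) = 24.455044
converged: |Δa| < 1e-12 after 5 iterations
sag = a·(cosh(S/(2a)) − 1) = 24.455044·(cosh(1.507767) − 1) = 33.479398
T_max/T_min = cosh(S/(2a)) = 2.369018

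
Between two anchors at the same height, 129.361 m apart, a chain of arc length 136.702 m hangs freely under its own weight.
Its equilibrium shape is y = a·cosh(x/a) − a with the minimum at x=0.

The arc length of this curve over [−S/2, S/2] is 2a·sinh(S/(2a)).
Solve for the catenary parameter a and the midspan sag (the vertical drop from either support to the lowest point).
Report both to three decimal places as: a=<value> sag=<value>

seed: a₀ = √(S³/(24(L−S))) = √(129.361³/(24·7.341)) = 110.846456
iter 1: u=0.583514  f(a)=+1.260e-01  f'(a)=-1.370e-01  a ← 110.846456 − (+1.260e-01/-1.370e-01) = 111.765999
iter 2: u=0.578714  f(a)=+1.585e-03  f'(a)=-1.336e-01  a ← 111.765999 − (+1.585e-03/-1.336e-01) = 111.777864
iter 3: u=0.578652  f(a)=+2.579e-07  f'(a)=-1.335e-01  a ← 111.777864 − (+2.579e-07/-1.335e-01) = 111.777866
iter 4: u=0.578652  f(a)=+0.000e+00  f'(a)=-1.335e-01  a ← 111.777866 − (+0.000e+00/-1.335e-01) = 111.777866
converged: |Δa| < 1e-12 after 4 iterations
sag = a·(cosh(S/(2a)) − 1) = 111.777866·(cosh(0.578652) − 1) = 19.241791
T_max/T_min = cosh(S/(2a)) = 1.172143

a=111.778 sag=19.242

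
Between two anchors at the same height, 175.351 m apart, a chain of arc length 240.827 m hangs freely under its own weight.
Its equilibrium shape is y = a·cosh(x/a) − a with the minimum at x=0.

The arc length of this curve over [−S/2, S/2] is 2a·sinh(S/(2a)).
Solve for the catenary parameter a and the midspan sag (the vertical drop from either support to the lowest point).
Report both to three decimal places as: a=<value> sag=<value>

seed: a₀ = √(S³/(24(L−S))) = √(175.351³/(24·65.476)) = 58.575456
iter 1: u=1.496796  f(a)=+7.738e+00  f'(a)=-2.778e+00  a ← 58.575456 − (+7.738e+00/-2.778e+00) = 61.360756
iter 2: u=1.428853  f(a)=+5.862e-01  f'(a)=-2.372e+00  a ← 61.360756 − (+5.862e-01/-2.372e+00) = 61.607890
iter 3: u=1.423121  f(a)=+3.973e-03  f'(a)=-2.340e+00  a ← 61.607890 − (+3.973e-03/-2.340e+00) = 61.609588
iter 4: u=1.423082  f(a)=+1.852e-07  f'(a)=-2.340e+00  a ← 61.609588 − (+1.852e-07/-2.340e+00) = 61.609589
iter 5: u=1.423082  f(a)=+0.000e+00  f'(a)=-2.340e+00  a ← 61.609589 − (+0.000e+00/-2.340e+00) = 61.609589
converged: |Δa| < 1e-12 after 5 iterations
sag = a·(cosh(S/(2a)) − 1) = 61.609589·(cosh(1.423082) − 1) = 73.649986
T_max/T_min = cosh(S/(2a)) = 2.195431

a=61.610 sag=73.650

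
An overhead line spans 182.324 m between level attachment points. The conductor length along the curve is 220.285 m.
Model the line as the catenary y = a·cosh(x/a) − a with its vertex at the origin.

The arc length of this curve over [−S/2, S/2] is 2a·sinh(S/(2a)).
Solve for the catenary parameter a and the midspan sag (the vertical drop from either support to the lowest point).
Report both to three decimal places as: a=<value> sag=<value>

a=83.997 sag=54.520

seed: a₀ = √(S³/(24(L−S))) = √(182.324³/(24·37.961)) = 81.562648
iter 1: u=1.117693  f(a)=+2.443e+00  f'(a)=-1.052e+00  a ← 81.562648 − (+2.443e+00/-1.052e+00) = 83.883812
iter 2: u=1.086765  f(a)=+1.082e-01  f'(a)=-9.611e-01  a ← 83.883812 − (+1.082e-01/-9.611e-01) = 83.996353
iter 3: u=1.085309  f(a)=+2.338e-04  f'(a)=-9.570e-01  a ← 83.996353 − (+2.338e-04/-9.570e-01) = 83.996597
iter 4: u=1.085306  f(a)=+1.098e-09  f'(a)=-9.569e-01  a ← 83.996597 − (+1.098e-09/-9.569e-01) = 83.996597
iter 5: u=1.085306  f(a)=+0.000e+00  f'(a)=-9.569e-01  a ← 83.996597 − (+0.000e+00/-9.569e-01) = 83.996597
converged: |Δa| < 1e-12 after 5 iterations
sag = a·(cosh(S/(2a)) − 1) = 83.996597·(cosh(1.085306) − 1) = 54.519823
T_max/T_min = cosh(S/(2a)) = 1.649072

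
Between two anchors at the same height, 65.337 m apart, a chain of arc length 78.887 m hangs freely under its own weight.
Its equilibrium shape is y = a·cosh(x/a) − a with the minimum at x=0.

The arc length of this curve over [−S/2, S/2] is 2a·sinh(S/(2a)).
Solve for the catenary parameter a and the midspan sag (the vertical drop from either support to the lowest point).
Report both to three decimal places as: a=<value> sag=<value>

seed: a₀ = √(S³/(24(L−S))) = √(65.337³/(24·13.550)) = 29.286233
iter 1: u=1.115490  f(a)=+8.684e-01  f'(a)=-1.046e+00  a ← 29.286233 − (+8.684e-01/-1.046e+00) = 30.116695
iter 2: u=1.084731  f(a)=+3.831e-02  f'(a)=-9.553e-01  a ← 30.116695 − (+3.831e-02/-9.553e-01) = 30.156796
iter 3: u=1.083288  f(a)=+8.217e-05  f'(a)=-9.512e-01  a ← 30.156796 − (+8.217e-05/-9.512e-01) = 30.156883
iter 4: u=1.083285  f(a)=+3.798e-10  f'(a)=-9.512e-01  a ← 30.156883 − (+3.798e-10/-9.512e-01) = 30.156883
iter 5: u=1.083285  f(a)=-2.842e-14  f'(a)=-9.512e-01  a ← 30.156883 − (-2.842e-14/-9.512e-01) = 30.156883
converged: |Δa| < 1e-12 after 5 iterations
sag = a·(cosh(S/(2a)) − 1) = 30.156883·(cosh(1.083285) − 1) = 19.494172
T_max/T_min = cosh(S/(2a)) = 1.646425

a=30.157 sag=19.494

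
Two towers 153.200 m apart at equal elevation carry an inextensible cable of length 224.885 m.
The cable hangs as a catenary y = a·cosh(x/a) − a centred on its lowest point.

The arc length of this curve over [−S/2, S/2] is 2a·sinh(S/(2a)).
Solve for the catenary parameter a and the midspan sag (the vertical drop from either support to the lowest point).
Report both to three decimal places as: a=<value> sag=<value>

seed: a₀ = √(S³/(24(L−S))) = √(153.200³/(24·71.685)) = 45.716017
iter 1: u=1.675562  f(a)=+1.076e+01  f'(a)=-4.110e+00  a ← 45.716017 − (+1.076e+01/-4.110e+00) = 48.334863
iter 2: u=1.584777  f(a)=+9.941e-01  f'(a)=-3.383e+00  a ← 48.334863 − (+9.941e-01/-3.383e+00) = 48.628746
iter 3: u=1.575200  f(a)=+1.039e-02  f'(a)=-3.312e+00  a ← 48.628746 − (+1.039e-02/-3.312e+00) = 48.631882
iter 4: u=1.575098  f(a)=+1.160e-06  f'(a)=-3.311e+00  a ← 48.631882 − (+1.160e-06/-3.311e+00) = 48.631882
iter 5: u=1.575098  f(a)=+2.842e-14  f'(a)=-3.311e+00  a ← 48.631882 − (+2.842e-14/-3.311e+00) = 48.631882
converged: |Δa| < 1e-12 after 5 iterations
sag = a·(cosh(S/(2a)) − 1) = 48.631882·(cosh(1.575098) − 1) = 73.876794
T_max/T_min = cosh(S/(2a)) = 2.519102

a=48.632 sag=73.877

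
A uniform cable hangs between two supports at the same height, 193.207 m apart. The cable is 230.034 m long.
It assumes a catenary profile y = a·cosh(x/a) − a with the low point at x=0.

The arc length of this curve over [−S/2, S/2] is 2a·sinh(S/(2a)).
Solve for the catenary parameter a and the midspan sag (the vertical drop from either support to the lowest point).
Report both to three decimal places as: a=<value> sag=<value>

seed: a₀ = √(S³/(24(L−S))) = √(193.207³/(24·36.827)) = 90.332805
iter 1: u=1.069418  f(a)=+2.164e+00  f'(a)=-9.125e-01  a ← 90.332805 − (+2.164e+00/-9.125e-01) = 92.704448
iter 2: u=1.042059  f(a)=+8.816e-02  f'(a)=-8.395e-01  a ← 92.704448 − (+8.816e-02/-8.395e-01) = 92.809455
iter 3: u=1.040880  f(a)=+1.600e-04  f'(a)=-8.365e-01  a ← 92.809455 − (+1.600e-04/-8.365e-01) = 92.809647
iter 4: u=1.040878  f(a)=+5.296e-10  f'(a)=-8.365e-01  a ← 92.809647 − (+5.296e-10/-8.365e-01) = 92.809647
iter 5: u=1.040878  f(a)=+8.527e-14  f'(a)=-8.365e-01  a ← 92.809647 − (+8.527e-14/-8.365e-01) = 92.809647
converged: |Δa| < 1e-12 after 5 iterations
sag = a·(cosh(S/(2a)) − 1) = 92.809647·(cosh(1.040878) − 1) = 54.982575
T_max/T_min = cosh(S/(2a)) = 1.592423

a=92.810 sag=54.983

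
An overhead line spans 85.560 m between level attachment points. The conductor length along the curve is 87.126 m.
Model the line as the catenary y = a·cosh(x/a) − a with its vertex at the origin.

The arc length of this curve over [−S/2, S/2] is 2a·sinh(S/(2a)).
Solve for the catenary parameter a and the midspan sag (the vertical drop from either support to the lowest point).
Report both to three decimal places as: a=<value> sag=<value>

seed: a₀ = √(S³/(24(L−S))) = √(85.560³/(24·1.566)) = 129.093586
iter 1: u=0.331387  f(a)=+8.621e-03  f'(a)=-2.453e-02  a ← 129.093586 − (+8.621e-03/-2.453e-02) = 129.445058
iter 2: u=0.330488  f(a)=+3.534e-05  f'(a)=-2.433e-02  a ← 129.445058 − (+3.534e-05/-2.433e-02) = 129.446510
iter 3: u=0.330484  f(a)=+5.990e-10  f'(a)=-2.433e-02  a ← 129.446510 − (+5.990e-10/-2.433e-02) = 129.446510
iter 4: u=0.330484  f(a)=+0.000e+00  f'(a)=-2.433e-02  a ← 129.446510 − (+0.000e+00/-2.433e-02) = 129.446510
converged: |Δa| < 1e-12 after 4 iterations
sag = a·(cosh(S/(2a)) − 1) = 129.446510·(cosh(0.330484) − 1) = 7.133627
T_max/T_min = cosh(S/(2a)) = 1.055109

a=129.447 sag=7.134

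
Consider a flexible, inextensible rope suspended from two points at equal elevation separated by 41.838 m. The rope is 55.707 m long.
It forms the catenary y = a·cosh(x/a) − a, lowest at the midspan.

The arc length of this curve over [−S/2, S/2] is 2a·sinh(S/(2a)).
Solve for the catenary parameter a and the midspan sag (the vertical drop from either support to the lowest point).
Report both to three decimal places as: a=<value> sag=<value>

seed: a₀ = √(S³/(24(L−S))) = √(41.838³/(24·13.869)) = 14.832972
iter 1: u=1.410304  f(a)=+1.446e+00  f'(a)=-2.269e+00  a ← 14.832972 − (+1.446e+00/-2.269e+00) = 15.470325
iter 2: u=1.352202  f(a)=+9.845e-02  f'(a)=-1.970e+00  a ← 15.470325 − (+9.845e-02/-1.970e+00) = 15.520299
iter 3: u=1.347848  f(a)=+5.298e-04  f'(a)=-1.949e+00  a ← 15.520299 − (+5.298e-04/-1.949e+00) = 15.520570
iter 4: u=1.347824  f(a)=+1.552e-08  f'(a)=-1.949e+00  a ← 15.520570 − (+1.552e-08/-1.949e+00) = 15.520570
iter 5: u=1.347824  f(a)=+7.105e-15  f'(a)=-1.949e+00  a ← 15.520570 − (+7.105e-15/-1.949e+00) = 15.520570
converged: |Δa| < 1e-12 after 5 iterations
sag = a·(cosh(S/(2a)) − 1) = 15.520570·(cosh(1.347824) − 1) = 16.365250
T_max/T_min = cosh(S/(2a)) = 2.054423

a=15.521 sag=16.365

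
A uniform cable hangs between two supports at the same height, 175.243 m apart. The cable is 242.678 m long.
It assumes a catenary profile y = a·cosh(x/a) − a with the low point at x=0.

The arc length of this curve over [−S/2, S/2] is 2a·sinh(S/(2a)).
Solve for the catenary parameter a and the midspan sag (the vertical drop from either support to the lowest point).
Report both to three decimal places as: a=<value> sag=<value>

a=60.737 sag=74.955

seed: a₀ = √(S³/(24(L−S))) = √(175.243³/(24·67.435)) = 57.665056
iter 1: u=1.519490  f(a)=+8.227e+00  f'(a)=-2.925e+00  a ← 57.665056 − (+8.227e+00/-2.925e+00) = 60.477323
iter 2: u=1.448832  f(a)=+6.401e-01  f'(a)=-2.486e+00  a ← 60.477323 − (+6.401e-01/-2.486e+00) = 60.734782
iter 3: u=1.442691  f(a)=+4.598e-03  f'(a)=-2.451e+00  a ← 60.734782 − (+4.598e-03/-2.451e+00) = 60.736659
iter 4: u=1.442646  f(a)=+2.410e-07  f'(a)=-2.450e+00  a ← 60.736659 − (+2.410e-07/-2.450e+00) = 60.736659
iter 5: u=1.442646  f(a)=-2.842e-14  f'(a)=-2.450e+00  a ← 60.736659 − (-2.842e-14/-2.450e+00) = 60.736659
converged: |Δa| < 1e-12 after 5 iterations
sag = a·(cosh(S/(2a)) − 1) = 60.736659·(cosh(1.442646) − 1) = 74.954515
T_max/T_min = cosh(S/(2a)) = 2.234090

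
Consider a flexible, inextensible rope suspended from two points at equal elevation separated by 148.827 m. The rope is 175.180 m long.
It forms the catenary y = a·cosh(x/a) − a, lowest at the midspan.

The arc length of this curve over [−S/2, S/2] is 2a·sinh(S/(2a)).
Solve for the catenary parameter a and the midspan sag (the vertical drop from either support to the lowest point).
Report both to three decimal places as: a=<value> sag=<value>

a=74.038 sag=40.651

seed: a₀ = √(S³/(24(L−S))) = √(148.827³/(24·26.353)) = 72.194139
iter 1: u=1.030742  f(a)=+1.436e+00  f'(a)=-8.106e-01  a ← 72.194139 − (+1.436e+00/-8.106e-01) = 73.965425
iter 2: u=1.006058  f(a)=+5.454e-02  f'(a)=-7.501e-01  a ← 73.965425 − (+5.454e-02/-7.501e-01) = 74.038138
iter 3: u=1.005070  f(a)=+8.558e-05  f'(a)=-7.477e-01  a ← 74.038138 − (+8.558e-05/-7.477e-01) = 74.038252
iter 4: u=1.005068  f(a)=+2.114e-10  f'(a)=-7.477e-01  a ← 74.038252 − (+2.114e-10/-7.477e-01) = 74.038252
iter 5: u=1.005068  f(a)=+0.000e+00  f'(a)=-7.477e-01  a ← 74.038252 − (+0.000e+00/-7.477e-01) = 74.038252
converged: |Δa| < 1e-12 after 5 iterations
sag = a·(cosh(S/(2a)) − 1) = 74.038252·(cosh(1.005068) − 1) = 40.651202
T_max/T_min = cosh(S/(2a)) = 1.549057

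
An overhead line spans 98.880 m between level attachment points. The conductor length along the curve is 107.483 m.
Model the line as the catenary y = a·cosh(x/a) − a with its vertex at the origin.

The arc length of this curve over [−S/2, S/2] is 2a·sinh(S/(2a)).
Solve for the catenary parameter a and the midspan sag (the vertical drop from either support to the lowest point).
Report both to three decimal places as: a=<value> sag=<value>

seed: a₀ = √(S³/(24(L−S))) = √(98.880³/(24·8.603)) = 68.427725
iter 1: u=0.722514  f(a)=+2.274e-01  f'(a)=-2.648e-01  a ← 68.427725 − (+2.274e-01/-2.648e-01) = 69.286271
iter 2: u=0.713561  f(a)=+4.350e-03  f'(a)=-2.548e-01  a ← 69.286271 − (+4.350e-03/-2.548e-01) = 69.303344
iter 3: u=0.713385  f(a)=+1.661e-06  f'(a)=-2.546e-01  a ← 69.303344 − (+1.661e-06/-2.546e-01) = 69.303351
iter 4: u=0.713385  f(a)=+2.558e-13  f'(a)=-2.546e-01  a ← 69.303351 − (+2.558e-13/-2.546e-01) = 69.303351
converged: |Δa| < 1e-12 after 4 iterations
sag = a·(cosh(S/(2a)) − 1) = 69.303351·(cosh(0.713385) − 1) = 18.395584
T_max/T_min = cosh(S/(2a)) = 1.265436

a=69.303 sag=18.396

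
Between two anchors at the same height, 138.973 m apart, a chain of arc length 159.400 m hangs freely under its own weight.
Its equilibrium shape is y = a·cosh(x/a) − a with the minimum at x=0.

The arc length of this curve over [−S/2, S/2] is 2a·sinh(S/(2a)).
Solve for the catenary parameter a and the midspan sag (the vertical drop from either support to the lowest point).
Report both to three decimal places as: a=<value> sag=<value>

a=75.571 sag=34.261

seed: a₀ = √(S³/(24(L−S))) = √(138.973³/(24·20.427)) = 73.992506
iter 1: u=0.939102  f(a)=+9.199e-01  f'(a)=-6.024e-01  a ← 73.992506 − (+9.199e-01/-6.024e-01) = 75.519571
iter 2: u=0.920112  f(a)=+2.925e-02  f'(a)=-5.646e-01  a ← 75.519571 − (+2.925e-02/-5.646e-01) = 75.571372
iter 3: u=0.919482  f(a)=+3.172e-05  f'(a)=-5.634e-01  a ← 75.571372 − (+3.172e-05/-5.634e-01) = 75.571429
iter 4: u=0.919481  f(a)=+3.743e-11  f'(a)=-5.634e-01  a ← 75.571429 − (+3.743e-11/-5.634e-01) = 75.571429
converged: |Δa| < 1e-12 after 4 iterations
sag = a·(cosh(S/(2a)) − 1) = 75.571429·(cosh(0.919481) − 1) = 34.260856
T_max/T_min = cosh(S/(2a)) = 1.453357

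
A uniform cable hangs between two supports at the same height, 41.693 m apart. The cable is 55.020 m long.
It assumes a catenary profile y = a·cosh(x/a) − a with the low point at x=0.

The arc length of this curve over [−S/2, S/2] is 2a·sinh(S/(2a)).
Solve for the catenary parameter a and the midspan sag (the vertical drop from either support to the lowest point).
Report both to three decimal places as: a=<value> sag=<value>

seed: a₀ = √(S³/(24(L−S))) = √(41.693³/(24·13.327)) = 15.052994
iter 1: u=1.384874  f(a)=+1.338e+00  f'(a)=-2.134e+00  a ← 15.052994 − (+1.338e+00/-2.134e+00) = 15.679836
iter 2: u=1.329510  f(a)=+8.811e-02  f'(a)=-1.862e+00  a ← 15.679836 − (+8.811e-02/-1.862e+00) = 15.727164
iter 3: u=1.325509  f(a)=+4.417e-04  f'(a)=-1.843e+00  a ← 15.727164 − (+4.417e-04/-1.843e+00) = 15.727403
iter 4: u=1.325489  f(a)=+1.122e-08  f'(a)=-1.843e+00  a ← 15.727403 − (+1.122e-08/-1.843e+00) = 15.727403
iter 5: u=1.325489  f(a)=+0.000e+00  f'(a)=-1.843e+00  a ← 15.727403 − (+0.000e+00/-1.843e+00) = 15.727403
converged: |Δa| < 1e-12 after 5 iterations
sag = a·(cosh(S/(2a)) − 1) = 15.727403·(cosh(1.325489) − 1) = 15.960943
T_max/T_min = cosh(S/(2a)) = 2.014849

a=15.727 sag=15.961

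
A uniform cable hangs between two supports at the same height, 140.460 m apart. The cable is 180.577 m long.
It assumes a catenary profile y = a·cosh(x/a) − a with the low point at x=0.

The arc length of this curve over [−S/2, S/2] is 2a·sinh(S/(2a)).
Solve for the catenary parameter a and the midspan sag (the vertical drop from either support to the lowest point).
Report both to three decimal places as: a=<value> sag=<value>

seed: a₀ = √(S³/(24(L−S))) = √(140.460³/(24·40.117)) = 53.648694
iter 1: u=1.309072  f(a)=+3.581e+00  f'(a)=-1.768e+00  a ← 53.648694 − (+3.581e+00/-1.768e+00) = 55.674121
iter 2: u=1.261448  f(a)=+2.128e-01  f'(a)=-1.564e+00  a ← 55.674121 − (+2.128e-01/-1.564e+00) = 55.810207
iter 3: u=1.258372  f(a)=+8.563e-04  f'(a)=-1.551e+00  a ← 55.810207 − (+8.563e-04/-1.551e+00) = 55.810759
iter 4: u=1.258360  f(a)=+1.399e-08  f'(a)=-1.551e+00  a ← 55.810759 − (+1.399e-08/-1.551e+00) = 55.810759
iter 5: u=1.258360  f(a)=+2.842e-14  f'(a)=-1.551e+00  a ← 55.810759 − (+2.842e-14/-1.551e+00) = 55.810759
converged: |Δa| < 1e-12 after 5 iterations
sag = a·(cosh(S/(2a)) − 1) = 55.810759·(cosh(1.258360) − 1) = 50.334679
T_max/T_min = cosh(S/(2a)) = 1.901881

a=55.811 sag=50.335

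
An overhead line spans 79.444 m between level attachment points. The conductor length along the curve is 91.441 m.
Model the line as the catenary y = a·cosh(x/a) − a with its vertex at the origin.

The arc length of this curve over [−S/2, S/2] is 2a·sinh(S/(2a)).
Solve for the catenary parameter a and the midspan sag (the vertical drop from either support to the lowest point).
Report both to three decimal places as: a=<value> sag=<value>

a=42.644 sag=19.877

seed: a₀ = √(S³/(24(L−S))) = √(79.444³/(24·11.997)) = 41.730127
iter 1: u=0.951878  f(a)=+5.554e-01  f'(a)=-6.288e-01  a ← 41.730127 − (+5.554e-01/-6.288e-01) = 42.613378
iter 2: u=0.932149  f(a)=+1.812e-02  f'(a)=-5.884e-01  a ← 42.613378 − (+1.812e-02/-5.884e-01) = 42.644180
iter 3: u=0.931475  f(a)=+2.074e-05  f'(a)=-5.870e-01  a ← 42.644180 − (+2.074e-05/-5.870e-01) = 42.644215
iter 4: u=0.931475  f(a)=+2.721e-11  f'(a)=-5.870e-01  a ← 42.644215 − (+2.721e-11/-5.870e-01) = 42.644215
iter 5: u=0.931475  f(a)=+1.421e-14  f'(a)=-5.870e-01  a ← 42.644215 − (+1.421e-14/-5.870e-01) = 42.644215
converged: |Δa| < 1e-12 after 5 iterations
sag = a·(cosh(S/(2a)) − 1) = 42.644215·(cosh(0.931475) − 1) = 19.876927
T_max/T_min = cosh(S/(2a)) = 1.466111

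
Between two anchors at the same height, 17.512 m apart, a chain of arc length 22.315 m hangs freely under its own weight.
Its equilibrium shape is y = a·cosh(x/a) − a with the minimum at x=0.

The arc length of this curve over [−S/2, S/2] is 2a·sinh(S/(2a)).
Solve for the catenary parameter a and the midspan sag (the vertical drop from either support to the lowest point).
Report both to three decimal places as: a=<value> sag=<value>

a=7.090 sag=6.129

seed: a₀ = √(S³/(24(L−S))) = √(17.512³/(24·4.803)) = 6.825614
iter 1: u=1.282815  f(a)=+4.110e-01  f'(a)=-1.653e+00  a ← 6.825614 − (+4.110e-01/-1.653e+00) = 7.074279
iter 2: u=1.237723  f(a)=+2.353e-02  f'(a)=-1.469e+00  a ← 7.074279 − (+2.353e-02/-1.469e+00) = 7.090301
iter 3: u=1.234926  f(a)=+8.747e-05  f'(a)=-1.458e+00  a ← 7.090301 − (+8.747e-05/-1.458e+00) = 7.090361
iter 4: u=1.234916  f(a)=+1.219e-09  f'(a)=-1.458e+00  a ← 7.090361 − (+1.219e-09/-1.458e+00) = 7.090361
iter 5: u=1.234916  f(a)=+0.000e+00  f'(a)=-1.458e+00  a ← 7.090361 − (+0.000e+00/-1.458e+00) = 7.090361
converged: |Δa| < 1e-12 after 5 iterations
sag = a·(cosh(S/(2a)) − 1) = 7.090361·(cosh(1.234916) − 1) = 6.129436
T_max/T_min = cosh(S/(2a)) = 1.864474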